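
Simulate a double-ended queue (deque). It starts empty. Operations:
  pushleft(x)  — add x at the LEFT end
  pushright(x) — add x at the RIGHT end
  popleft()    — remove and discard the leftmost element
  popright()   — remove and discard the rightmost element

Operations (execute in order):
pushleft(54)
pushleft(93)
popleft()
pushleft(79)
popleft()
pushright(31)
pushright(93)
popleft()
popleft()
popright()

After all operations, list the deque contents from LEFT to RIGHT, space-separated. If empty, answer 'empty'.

Answer: empty

Derivation:
pushleft(54): [54]
pushleft(93): [93, 54]
popleft(): [54]
pushleft(79): [79, 54]
popleft(): [54]
pushright(31): [54, 31]
pushright(93): [54, 31, 93]
popleft(): [31, 93]
popleft(): [93]
popright(): []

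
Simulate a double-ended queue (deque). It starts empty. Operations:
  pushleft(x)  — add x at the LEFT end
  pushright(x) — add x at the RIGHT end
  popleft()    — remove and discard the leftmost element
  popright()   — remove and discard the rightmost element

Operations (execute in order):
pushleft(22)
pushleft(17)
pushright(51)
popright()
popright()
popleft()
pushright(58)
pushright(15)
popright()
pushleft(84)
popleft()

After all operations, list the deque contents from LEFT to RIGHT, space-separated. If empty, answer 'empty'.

pushleft(22): [22]
pushleft(17): [17, 22]
pushright(51): [17, 22, 51]
popright(): [17, 22]
popright(): [17]
popleft(): []
pushright(58): [58]
pushright(15): [58, 15]
popright(): [58]
pushleft(84): [84, 58]
popleft(): [58]

Answer: 58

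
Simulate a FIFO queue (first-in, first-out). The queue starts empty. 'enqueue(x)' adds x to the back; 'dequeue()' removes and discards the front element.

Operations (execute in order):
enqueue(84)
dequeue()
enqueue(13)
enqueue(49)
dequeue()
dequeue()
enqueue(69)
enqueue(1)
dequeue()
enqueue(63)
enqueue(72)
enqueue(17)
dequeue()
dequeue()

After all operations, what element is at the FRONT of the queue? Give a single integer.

enqueue(84): queue = [84]
dequeue(): queue = []
enqueue(13): queue = [13]
enqueue(49): queue = [13, 49]
dequeue(): queue = [49]
dequeue(): queue = []
enqueue(69): queue = [69]
enqueue(1): queue = [69, 1]
dequeue(): queue = [1]
enqueue(63): queue = [1, 63]
enqueue(72): queue = [1, 63, 72]
enqueue(17): queue = [1, 63, 72, 17]
dequeue(): queue = [63, 72, 17]
dequeue(): queue = [72, 17]

Answer: 72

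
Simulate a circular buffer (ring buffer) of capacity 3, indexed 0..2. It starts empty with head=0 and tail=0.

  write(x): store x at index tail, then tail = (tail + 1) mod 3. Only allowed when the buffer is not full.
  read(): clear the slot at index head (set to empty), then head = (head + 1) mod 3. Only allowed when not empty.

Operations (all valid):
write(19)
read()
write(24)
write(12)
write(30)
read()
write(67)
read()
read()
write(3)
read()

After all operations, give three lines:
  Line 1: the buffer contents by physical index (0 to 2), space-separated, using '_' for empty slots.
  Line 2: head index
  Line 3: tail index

Answer: _ _ 3
2
0

Derivation:
write(19): buf=[19 _ _], head=0, tail=1, size=1
read(): buf=[_ _ _], head=1, tail=1, size=0
write(24): buf=[_ 24 _], head=1, tail=2, size=1
write(12): buf=[_ 24 12], head=1, tail=0, size=2
write(30): buf=[30 24 12], head=1, tail=1, size=3
read(): buf=[30 _ 12], head=2, tail=1, size=2
write(67): buf=[30 67 12], head=2, tail=2, size=3
read(): buf=[30 67 _], head=0, tail=2, size=2
read(): buf=[_ 67 _], head=1, tail=2, size=1
write(3): buf=[_ 67 3], head=1, tail=0, size=2
read(): buf=[_ _ 3], head=2, tail=0, size=1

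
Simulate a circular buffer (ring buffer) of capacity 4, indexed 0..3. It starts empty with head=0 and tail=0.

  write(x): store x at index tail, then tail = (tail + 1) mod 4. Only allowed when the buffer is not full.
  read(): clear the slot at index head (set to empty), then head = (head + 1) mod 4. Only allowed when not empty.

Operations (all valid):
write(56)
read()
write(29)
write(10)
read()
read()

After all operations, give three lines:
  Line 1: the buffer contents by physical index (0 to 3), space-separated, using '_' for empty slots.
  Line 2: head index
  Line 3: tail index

Answer: _ _ _ _
3
3

Derivation:
write(56): buf=[56 _ _ _], head=0, tail=1, size=1
read(): buf=[_ _ _ _], head=1, tail=1, size=0
write(29): buf=[_ 29 _ _], head=1, tail=2, size=1
write(10): buf=[_ 29 10 _], head=1, tail=3, size=2
read(): buf=[_ _ 10 _], head=2, tail=3, size=1
read(): buf=[_ _ _ _], head=3, tail=3, size=0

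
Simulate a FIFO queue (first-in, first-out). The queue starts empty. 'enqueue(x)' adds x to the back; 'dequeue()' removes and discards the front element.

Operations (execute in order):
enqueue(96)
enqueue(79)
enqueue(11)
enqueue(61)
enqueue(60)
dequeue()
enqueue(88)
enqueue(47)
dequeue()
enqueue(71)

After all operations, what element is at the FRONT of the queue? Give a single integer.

enqueue(96): queue = [96]
enqueue(79): queue = [96, 79]
enqueue(11): queue = [96, 79, 11]
enqueue(61): queue = [96, 79, 11, 61]
enqueue(60): queue = [96, 79, 11, 61, 60]
dequeue(): queue = [79, 11, 61, 60]
enqueue(88): queue = [79, 11, 61, 60, 88]
enqueue(47): queue = [79, 11, 61, 60, 88, 47]
dequeue(): queue = [11, 61, 60, 88, 47]
enqueue(71): queue = [11, 61, 60, 88, 47, 71]

Answer: 11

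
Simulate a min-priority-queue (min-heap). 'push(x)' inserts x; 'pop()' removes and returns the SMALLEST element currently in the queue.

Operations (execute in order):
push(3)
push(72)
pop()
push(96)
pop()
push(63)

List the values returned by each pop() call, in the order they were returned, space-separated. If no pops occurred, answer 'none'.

Answer: 3 72

Derivation:
push(3): heap contents = [3]
push(72): heap contents = [3, 72]
pop() → 3: heap contents = [72]
push(96): heap contents = [72, 96]
pop() → 72: heap contents = [96]
push(63): heap contents = [63, 96]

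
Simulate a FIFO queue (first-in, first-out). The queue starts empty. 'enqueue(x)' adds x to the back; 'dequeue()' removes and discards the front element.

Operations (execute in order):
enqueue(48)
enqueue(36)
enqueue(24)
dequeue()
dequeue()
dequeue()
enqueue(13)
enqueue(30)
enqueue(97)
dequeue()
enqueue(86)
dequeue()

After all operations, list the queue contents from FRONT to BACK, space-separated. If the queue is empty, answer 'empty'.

Answer: 97 86

Derivation:
enqueue(48): [48]
enqueue(36): [48, 36]
enqueue(24): [48, 36, 24]
dequeue(): [36, 24]
dequeue(): [24]
dequeue(): []
enqueue(13): [13]
enqueue(30): [13, 30]
enqueue(97): [13, 30, 97]
dequeue(): [30, 97]
enqueue(86): [30, 97, 86]
dequeue(): [97, 86]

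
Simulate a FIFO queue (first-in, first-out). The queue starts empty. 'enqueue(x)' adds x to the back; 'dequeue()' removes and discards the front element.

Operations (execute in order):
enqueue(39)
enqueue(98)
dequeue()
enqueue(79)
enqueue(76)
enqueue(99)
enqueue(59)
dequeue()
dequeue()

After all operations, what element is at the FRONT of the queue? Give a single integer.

Answer: 76

Derivation:
enqueue(39): queue = [39]
enqueue(98): queue = [39, 98]
dequeue(): queue = [98]
enqueue(79): queue = [98, 79]
enqueue(76): queue = [98, 79, 76]
enqueue(99): queue = [98, 79, 76, 99]
enqueue(59): queue = [98, 79, 76, 99, 59]
dequeue(): queue = [79, 76, 99, 59]
dequeue(): queue = [76, 99, 59]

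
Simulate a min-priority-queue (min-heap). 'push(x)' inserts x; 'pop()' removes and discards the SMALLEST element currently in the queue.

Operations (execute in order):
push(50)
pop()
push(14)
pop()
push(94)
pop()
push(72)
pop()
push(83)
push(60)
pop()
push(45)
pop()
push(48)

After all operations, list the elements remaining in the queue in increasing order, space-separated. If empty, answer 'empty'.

push(50): heap contents = [50]
pop() → 50: heap contents = []
push(14): heap contents = [14]
pop() → 14: heap contents = []
push(94): heap contents = [94]
pop() → 94: heap contents = []
push(72): heap contents = [72]
pop() → 72: heap contents = []
push(83): heap contents = [83]
push(60): heap contents = [60, 83]
pop() → 60: heap contents = [83]
push(45): heap contents = [45, 83]
pop() → 45: heap contents = [83]
push(48): heap contents = [48, 83]

Answer: 48 83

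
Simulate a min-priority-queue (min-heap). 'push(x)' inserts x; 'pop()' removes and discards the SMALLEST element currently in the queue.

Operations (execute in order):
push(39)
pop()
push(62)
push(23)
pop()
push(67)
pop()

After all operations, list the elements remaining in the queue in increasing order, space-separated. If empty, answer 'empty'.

Answer: 67

Derivation:
push(39): heap contents = [39]
pop() → 39: heap contents = []
push(62): heap contents = [62]
push(23): heap contents = [23, 62]
pop() → 23: heap contents = [62]
push(67): heap contents = [62, 67]
pop() → 62: heap contents = [67]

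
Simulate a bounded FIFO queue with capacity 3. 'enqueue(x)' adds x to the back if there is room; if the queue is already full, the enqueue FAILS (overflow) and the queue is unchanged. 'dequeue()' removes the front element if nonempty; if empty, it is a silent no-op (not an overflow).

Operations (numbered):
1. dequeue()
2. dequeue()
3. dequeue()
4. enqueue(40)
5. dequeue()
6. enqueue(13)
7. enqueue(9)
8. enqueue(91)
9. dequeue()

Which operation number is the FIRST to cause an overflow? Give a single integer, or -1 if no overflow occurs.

Answer: -1

Derivation:
1. dequeue(): empty, no-op, size=0
2. dequeue(): empty, no-op, size=0
3. dequeue(): empty, no-op, size=0
4. enqueue(40): size=1
5. dequeue(): size=0
6. enqueue(13): size=1
7. enqueue(9): size=2
8. enqueue(91): size=3
9. dequeue(): size=2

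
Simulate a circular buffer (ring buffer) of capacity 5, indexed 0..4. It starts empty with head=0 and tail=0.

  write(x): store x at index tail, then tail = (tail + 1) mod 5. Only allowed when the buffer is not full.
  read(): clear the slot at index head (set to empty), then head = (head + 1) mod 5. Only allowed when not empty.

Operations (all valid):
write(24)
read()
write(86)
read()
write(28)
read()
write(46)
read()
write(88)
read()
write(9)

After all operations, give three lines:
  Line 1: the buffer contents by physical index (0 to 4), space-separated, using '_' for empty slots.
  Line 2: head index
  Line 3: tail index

write(24): buf=[24 _ _ _ _], head=0, tail=1, size=1
read(): buf=[_ _ _ _ _], head=1, tail=1, size=0
write(86): buf=[_ 86 _ _ _], head=1, tail=2, size=1
read(): buf=[_ _ _ _ _], head=2, tail=2, size=0
write(28): buf=[_ _ 28 _ _], head=2, tail=3, size=1
read(): buf=[_ _ _ _ _], head=3, tail=3, size=0
write(46): buf=[_ _ _ 46 _], head=3, tail=4, size=1
read(): buf=[_ _ _ _ _], head=4, tail=4, size=0
write(88): buf=[_ _ _ _ 88], head=4, tail=0, size=1
read(): buf=[_ _ _ _ _], head=0, tail=0, size=0
write(9): buf=[9 _ _ _ _], head=0, tail=1, size=1

Answer: 9 _ _ _ _
0
1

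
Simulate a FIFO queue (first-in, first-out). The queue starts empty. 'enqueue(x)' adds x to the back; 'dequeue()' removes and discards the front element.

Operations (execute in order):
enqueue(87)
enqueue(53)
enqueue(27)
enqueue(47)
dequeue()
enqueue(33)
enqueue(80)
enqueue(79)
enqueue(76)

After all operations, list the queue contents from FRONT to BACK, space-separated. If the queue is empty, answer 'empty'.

Answer: 53 27 47 33 80 79 76

Derivation:
enqueue(87): [87]
enqueue(53): [87, 53]
enqueue(27): [87, 53, 27]
enqueue(47): [87, 53, 27, 47]
dequeue(): [53, 27, 47]
enqueue(33): [53, 27, 47, 33]
enqueue(80): [53, 27, 47, 33, 80]
enqueue(79): [53, 27, 47, 33, 80, 79]
enqueue(76): [53, 27, 47, 33, 80, 79, 76]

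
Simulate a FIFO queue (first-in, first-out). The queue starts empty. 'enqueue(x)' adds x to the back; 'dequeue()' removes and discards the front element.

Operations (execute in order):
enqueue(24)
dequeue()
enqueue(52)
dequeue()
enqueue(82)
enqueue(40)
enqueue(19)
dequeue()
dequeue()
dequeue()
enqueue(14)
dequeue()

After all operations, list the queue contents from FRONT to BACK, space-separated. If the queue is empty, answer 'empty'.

Answer: empty

Derivation:
enqueue(24): [24]
dequeue(): []
enqueue(52): [52]
dequeue(): []
enqueue(82): [82]
enqueue(40): [82, 40]
enqueue(19): [82, 40, 19]
dequeue(): [40, 19]
dequeue(): [19]
dequeue(): []
enqueue(14): [14]
dequeue(): []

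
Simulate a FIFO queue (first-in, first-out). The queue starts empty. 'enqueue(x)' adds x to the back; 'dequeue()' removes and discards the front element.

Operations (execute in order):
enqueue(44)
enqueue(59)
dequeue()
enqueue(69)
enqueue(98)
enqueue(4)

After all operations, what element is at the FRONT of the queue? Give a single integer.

Answer: 59

Derivation:
enqueue(44): queue = [44]
enqueue(59): queue = [44, 59]
dequeue(): queue = [59]
enqueue(69): queue = [59, 69]
enqueue(98): queue = [59, 69, 98]
enqueue(4): queue = [59, 69, 98, 4]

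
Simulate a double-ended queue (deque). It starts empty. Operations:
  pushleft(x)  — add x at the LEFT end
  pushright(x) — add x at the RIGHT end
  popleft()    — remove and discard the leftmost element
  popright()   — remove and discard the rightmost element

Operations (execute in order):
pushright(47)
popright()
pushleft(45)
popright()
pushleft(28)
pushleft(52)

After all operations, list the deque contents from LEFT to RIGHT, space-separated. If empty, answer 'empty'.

Answer: 52 28

Derivation:
pushright(47): [47]
popright(): []
pushleft(45): [45]
popright(): []
pushleft(28): [28]
pushleft(52): [52, 28]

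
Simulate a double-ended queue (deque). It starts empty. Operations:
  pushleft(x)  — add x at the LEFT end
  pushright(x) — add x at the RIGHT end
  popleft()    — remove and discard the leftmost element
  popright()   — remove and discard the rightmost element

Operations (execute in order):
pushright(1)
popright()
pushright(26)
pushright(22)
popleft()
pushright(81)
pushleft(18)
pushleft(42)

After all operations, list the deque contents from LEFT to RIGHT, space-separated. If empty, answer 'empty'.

Answer: 42 18 22 81

Derivation:
pushright(1): [1]
popright(): []
pushright(26): [26]
pushright(22): [26, 22]
popleft(): [22]
pushright(81): [22, 81]
pushleft(18): [18, 22, 81]
pushleft(42): [42, 18, 22, 81]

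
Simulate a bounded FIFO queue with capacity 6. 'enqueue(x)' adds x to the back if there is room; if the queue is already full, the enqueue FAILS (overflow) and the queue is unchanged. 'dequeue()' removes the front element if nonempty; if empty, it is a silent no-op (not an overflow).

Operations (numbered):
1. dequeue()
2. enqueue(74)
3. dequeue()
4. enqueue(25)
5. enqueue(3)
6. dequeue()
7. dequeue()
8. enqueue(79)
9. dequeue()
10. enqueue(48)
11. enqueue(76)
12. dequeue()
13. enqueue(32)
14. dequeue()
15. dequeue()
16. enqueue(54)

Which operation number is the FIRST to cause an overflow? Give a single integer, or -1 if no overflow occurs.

1. dequeue(): empty, no-op, size=0
2. enqueue(74): size=1
3. dequeue(): size=0
4. enqueue(25): size=1
5. enqueue(3): size=2
6. dequeue(): size=1
7. dequeue(): size=0
8. enqueue(79): size=1
9. dequeue(): size=0
10. enqueue(48): size=1
11. enqueue(76): size=2
12. dequeue(): size=1
13. enqueue(32): size=2
14. dequeue(): size=1
15. dequeue(): size=0
16. enqueue(54): size=1

Answer: -1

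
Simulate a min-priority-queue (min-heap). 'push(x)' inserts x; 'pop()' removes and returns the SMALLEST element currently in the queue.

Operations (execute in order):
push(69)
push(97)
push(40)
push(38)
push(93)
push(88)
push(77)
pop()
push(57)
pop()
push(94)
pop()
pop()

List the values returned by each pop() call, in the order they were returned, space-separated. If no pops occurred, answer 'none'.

push(69): heap contents = [69]
push(97): heap contents = [69, 97]
push(40): heap contents = [40, 69, 97]
push(38): heap contents = [38, 40, 69, 97]
push(93): heap contents = [38, 40, 69, 93, 97]
push(88): heap contents = [38, 40, 69, 88, 93, 97]
push(77): heap contents = [38, 40, 69, 77, 88, 93, 97]
pop() → 38: heap contents = [40, 69, 77, 88, 93, 97]
push(57): heap contents = [40, 57, 69, 77, 88, 93, 97]
pop() → 40: heap contents = [57, 69, 77, 88, 93, 97]
push(94): heap contents = [57, 69, 77, 88, 93, 94, 97]
pop() → 57: heap contents = [69, 77, 88, 93, 94, 97]
pop() → 69: heap contents = [77, 88, 93, 94, 97]

Answer: 38 40 57 69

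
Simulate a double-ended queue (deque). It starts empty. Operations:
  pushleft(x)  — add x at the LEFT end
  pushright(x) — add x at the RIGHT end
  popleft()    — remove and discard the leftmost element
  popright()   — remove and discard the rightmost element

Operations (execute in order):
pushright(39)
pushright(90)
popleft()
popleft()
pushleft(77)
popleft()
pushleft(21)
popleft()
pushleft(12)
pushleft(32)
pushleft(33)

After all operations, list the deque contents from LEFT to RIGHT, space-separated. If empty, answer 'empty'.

pushright(39): [39]
pushright(90): [39, 90]
popleft(): [90]
popleft(): []
pushleft(77): [77]
popleft(): []
pushleft(21): [21]
popleft(): []
pushleft(12): [12]
pushleft(32): [32, 12]
pushleft(33): [33, 32, 12]

Answer: 33 32 12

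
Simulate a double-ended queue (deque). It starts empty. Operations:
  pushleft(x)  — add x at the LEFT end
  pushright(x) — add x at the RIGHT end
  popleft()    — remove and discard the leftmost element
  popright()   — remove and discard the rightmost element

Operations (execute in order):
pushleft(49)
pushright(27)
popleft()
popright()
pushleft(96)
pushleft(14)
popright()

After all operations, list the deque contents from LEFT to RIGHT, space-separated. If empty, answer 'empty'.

Answer: 14

Derivation:
pushleft(49): [49]
pushright(27): [49, 27]
popleft(): [27]
popright(): []
pushleft(96): [96]
pushleft(14): [14, 96]
popright(): [14]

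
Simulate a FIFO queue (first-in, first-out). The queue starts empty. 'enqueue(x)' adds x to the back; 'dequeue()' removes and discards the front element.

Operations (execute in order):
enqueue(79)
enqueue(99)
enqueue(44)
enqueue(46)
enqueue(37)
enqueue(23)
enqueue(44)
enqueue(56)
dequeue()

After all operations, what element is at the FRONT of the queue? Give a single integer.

enqueue(79): queue = [79]
enqueue(99): queue = [79, 99]
enqueue(44): queue = [79, 99, 44]
enqueue(46): queue = [79, 99, 44, 46]
enqueue(37): queue = [79, 99, 44, 46, 37]
enqueue(23): queue = [79, 99, 44, 46, 37, 23]
enqueue(44): queue = [79, 99, 44, 46, 37, 23, 44]
enqueue(56): queue = [79, 99, 44, 46, 37, 23, 44, 56]
dequeue(): queue = [99, 44, 46, 37, 23, 44, 56]

Answer: 99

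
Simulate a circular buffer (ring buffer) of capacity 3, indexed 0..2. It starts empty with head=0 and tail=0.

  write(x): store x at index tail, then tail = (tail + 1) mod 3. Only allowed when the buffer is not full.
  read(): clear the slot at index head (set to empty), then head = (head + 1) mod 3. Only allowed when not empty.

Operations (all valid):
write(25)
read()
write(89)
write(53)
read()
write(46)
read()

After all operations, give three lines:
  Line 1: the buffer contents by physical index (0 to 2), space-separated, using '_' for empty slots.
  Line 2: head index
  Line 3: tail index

write(25): buf=[25 _ _], head=0, tail=1, size=1
read(): buf=[_ _ _], head=1, tail=1, size=0
write(89): buf=[_ 89 _], head=1, tail=2, size=1
write(53): buf=[_ 89 53], head=1, tail=0, size=2
read(): buf=[_ _ 53], head=2, tail=0, size=1
write(46): buf=[46 _ 53], head=2, tail=1, size=2
read(): buf=[46 _ _], head=0, tail=1, size=1

Answer: 46 _ _
0
1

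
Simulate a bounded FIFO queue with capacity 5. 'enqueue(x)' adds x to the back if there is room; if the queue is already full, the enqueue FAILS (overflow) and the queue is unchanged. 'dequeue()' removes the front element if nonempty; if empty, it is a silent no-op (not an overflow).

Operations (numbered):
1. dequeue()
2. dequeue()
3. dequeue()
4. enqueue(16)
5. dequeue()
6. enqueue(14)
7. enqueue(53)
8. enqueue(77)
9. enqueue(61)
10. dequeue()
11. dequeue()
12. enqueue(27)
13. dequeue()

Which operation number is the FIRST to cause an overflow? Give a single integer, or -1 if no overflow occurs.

Answer: -1

Derivation:
1. dequeue(): empty, no-op, size=0
2. dequeue(): empty, no-op, size=0
3. dequeue(): empty, no-op, size=0
4. enqueue(16): size=1
5. dequeue(): size=0
6. enqueue(14): size=1
7. enqueue(53): size=2
8. enqueue(77): size=3
9. enqueue(61): size=4
10. dequeue(): size=3
11. dequeue(): size=2
12. enqueue(27): size=3
13. dequeue(): size=2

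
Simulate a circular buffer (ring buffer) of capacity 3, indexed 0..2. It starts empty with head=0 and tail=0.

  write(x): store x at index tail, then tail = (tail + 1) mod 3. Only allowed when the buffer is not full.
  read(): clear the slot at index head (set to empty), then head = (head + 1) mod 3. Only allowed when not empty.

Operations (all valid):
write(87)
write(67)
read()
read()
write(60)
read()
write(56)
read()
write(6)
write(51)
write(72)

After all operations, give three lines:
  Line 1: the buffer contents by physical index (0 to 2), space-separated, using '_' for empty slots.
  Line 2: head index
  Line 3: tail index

Answer: 72 6 51
1
1

Derivation:
write(87): buf=[87 _ _], head=0, tail=1, size=1
write(67): buf=[87 67 _], head=0, tail=2, size=2
read(): buf=[_ 67 _], head=1, tail=2, size=1
read(): buf=[_ _ _], head=2, tail=2, size=0
write(60): buf=[_ _ 60], head=2, tail=0, size=1
read(): buf=[_ _ _], head=0, tail=0, size=0
write(56): buf=[56 _ _], head=0, tail=1, size=1
read(): buf=[_ _ _], head=1, tail=1, size=0
write(6): buf=[_ 6 _], head=1, tail=2, size=1
write(51): buf=[_ 6 51], head=1, tail=0, size=2
write(72): buf=[72 6 51], head=1, tail=1, size=3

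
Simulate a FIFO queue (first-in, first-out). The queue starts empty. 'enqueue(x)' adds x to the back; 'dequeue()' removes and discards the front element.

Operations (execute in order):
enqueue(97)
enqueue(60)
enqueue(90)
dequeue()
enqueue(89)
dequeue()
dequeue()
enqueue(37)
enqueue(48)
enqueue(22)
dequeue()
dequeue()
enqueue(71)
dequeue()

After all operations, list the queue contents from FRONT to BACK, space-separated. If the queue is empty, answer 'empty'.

enqueue(97): [97]
enqueue(60): [97, 60]
enqueue(90): [97, 60, 90]
dequeue(): [60, 90]
enqueue(89): [60, 90, 89]
dequeue(): [90, 89]
dequeue(): [89]
enqueue(37): [89, 37]
enqueue(48): [89, 37, 48]
enqueue(22): [89, 37, 48, 22]
dequeue(): [37, 48, 22]
dequeue(): [48, 22]
enqueue(71): [48, 22, 71]
dequeue(): [22, 71]

Answer: 22 71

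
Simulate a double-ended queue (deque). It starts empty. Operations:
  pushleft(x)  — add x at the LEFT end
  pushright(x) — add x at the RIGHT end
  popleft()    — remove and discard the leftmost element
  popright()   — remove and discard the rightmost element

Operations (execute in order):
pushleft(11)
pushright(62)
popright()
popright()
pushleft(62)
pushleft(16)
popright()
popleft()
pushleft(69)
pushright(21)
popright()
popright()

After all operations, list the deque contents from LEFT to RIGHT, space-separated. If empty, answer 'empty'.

Answer: empty

Derivation:
pushleft(11): [11]
pushright(62): [11, 62]
popright(): [11]
popright(): []
pushleft(62): [62]
pushleft(16): [16, 62]
popright(): [16]
popleft(): []
pushleft(69): [69]
pushright(21): [69, 21]
popright(): [69]
popright(): []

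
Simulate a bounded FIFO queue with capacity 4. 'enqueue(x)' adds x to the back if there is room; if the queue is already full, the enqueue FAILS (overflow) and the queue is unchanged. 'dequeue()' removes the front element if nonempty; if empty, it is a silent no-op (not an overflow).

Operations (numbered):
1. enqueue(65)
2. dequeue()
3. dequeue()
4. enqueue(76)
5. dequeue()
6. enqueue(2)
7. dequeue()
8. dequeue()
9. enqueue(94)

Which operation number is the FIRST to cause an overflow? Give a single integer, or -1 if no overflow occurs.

Answer: -1

Derivation:
1. enqueue(65): size=1
2. dequeue(): size=0
3. dequeue(): empty, no-op, size=0
4. enqueue(76): size=1
5. dequeue(): size=0
6. enqueue(2): size=1
7. dequeue(): size=0
8. dequeue(): empty, no-op, size=0
9. enqueue(94): size=1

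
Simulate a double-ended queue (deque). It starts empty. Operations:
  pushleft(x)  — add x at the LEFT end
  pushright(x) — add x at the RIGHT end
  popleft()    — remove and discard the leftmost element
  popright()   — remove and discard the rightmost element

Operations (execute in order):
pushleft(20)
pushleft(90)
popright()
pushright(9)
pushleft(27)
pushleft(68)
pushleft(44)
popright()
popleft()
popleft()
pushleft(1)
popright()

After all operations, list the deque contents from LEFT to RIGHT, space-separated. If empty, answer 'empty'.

Answer: 1 27

Derivation:
pushleft(20): [20]
pushleft(90): [90, 20]
popright(): [90]
pushright(9): [90, 9]
pushleft(27): [27, 90, 9]
pushleft(68): [68, 27, 90, 9]
pushleft(44): [44, 68, 27, 90, 9]
popright(): [44, 68, 27, 90]
popleft(): [68, 27, 90]
popleft(): [27, 90]
pushleft(1): [1, 27, 90]
popright(): [1, 27]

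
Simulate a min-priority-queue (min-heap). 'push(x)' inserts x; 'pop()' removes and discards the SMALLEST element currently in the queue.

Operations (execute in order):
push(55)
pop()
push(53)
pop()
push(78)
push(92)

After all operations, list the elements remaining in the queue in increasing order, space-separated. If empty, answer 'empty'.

Answer: 78 92

Derivation:
push(55): heap contents = [55]
pop() → 55: heap contents = []
push(53): heap contents = [53]
pop() → 53: heap contents = []
push(78): heap contents = [78]
push(92): heap contents = [78, 92]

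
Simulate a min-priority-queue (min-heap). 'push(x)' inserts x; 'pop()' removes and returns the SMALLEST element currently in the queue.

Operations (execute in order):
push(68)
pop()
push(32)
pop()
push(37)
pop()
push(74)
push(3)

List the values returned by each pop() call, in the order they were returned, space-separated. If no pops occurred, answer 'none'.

push(68): heap contents = [68]
pop() → 68: heap contents = []
push(32): heap contents = [32]
pop() → 32: heap contents = []
push(37): heap contents = [37]
pop() → 37: heap contents = []
push(74): heap contents = [74]
push(3): heap contents = [3, 74]

Answer: 68 32 37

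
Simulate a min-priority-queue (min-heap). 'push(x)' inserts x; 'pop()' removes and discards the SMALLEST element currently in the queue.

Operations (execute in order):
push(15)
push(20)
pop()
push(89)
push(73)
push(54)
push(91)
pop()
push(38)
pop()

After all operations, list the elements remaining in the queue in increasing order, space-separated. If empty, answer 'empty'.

push(15): heap contents = [15]
push(20): heap contents = [15, 20]
pop() → 15: heap contents = [20]
push(89): heap contents = [20, 89]
push(73): heap contents = [20, 73, 89]
push(54): heap contents = [20, 54, 73, 89]
push(91): heap contents = [20, 54, 73, 89, 91]
pop() → 20: heap contents = [54, 73, 89, 91]
push(38): heap contents = [38, 54, 73, 89, 91]
pop() → 38: heap contents = [54, 73, 89, 91]

Answer: 54 73 89 91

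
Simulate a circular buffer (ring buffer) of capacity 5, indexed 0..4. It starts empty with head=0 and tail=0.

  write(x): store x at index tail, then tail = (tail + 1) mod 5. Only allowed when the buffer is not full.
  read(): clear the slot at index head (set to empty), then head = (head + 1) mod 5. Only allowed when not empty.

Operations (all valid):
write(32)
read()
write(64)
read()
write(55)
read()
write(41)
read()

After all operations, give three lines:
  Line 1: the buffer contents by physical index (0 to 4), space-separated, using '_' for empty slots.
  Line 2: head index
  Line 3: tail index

Answer: _ _ _ _ _
4
4

Derivation:
write(32): buf=[32 _ _ _ _], head=0, tail=1, size=1
read(): buf=[_ _ _ _ _], head=1, tail=1, size=0
write(64): buf=[_ 64 _ _ _], head=1, tail=2, size=1
read(): buf=[_ _ _ _ _], head=2, tail=2, size=0
write(55): buf=[_ _ 55 _ _], head=2, tail=3, size=1
read(): buf=[_ _ _ _ _], head=3, tail=3, size=0
write(41): buf=[_ _ _ 41 _], head=3, tail=4, size=1
read(): buf=[_ _ _ _ _], head=4, tail=4, size=0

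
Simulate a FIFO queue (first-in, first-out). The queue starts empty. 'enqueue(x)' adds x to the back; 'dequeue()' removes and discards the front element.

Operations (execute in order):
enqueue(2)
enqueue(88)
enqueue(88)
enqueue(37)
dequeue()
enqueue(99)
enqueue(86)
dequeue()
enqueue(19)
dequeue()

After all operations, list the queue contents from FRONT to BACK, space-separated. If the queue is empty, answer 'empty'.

Answer: 37 99 86 19

Derivation:
enqueue(2): [2]
enqueue(88): [2, 88]
enqueue(88): [2, 88, 88]
enqueue(37): [2, 88, 88, 37]
dequeue(): [88, 88, 37]
enqueue(99): [88, 88, 37, 99]
enqueue(86): [88, 88, 37, 99, 86]
dequeue(): [88, 37, 99, 86]
enqueue(19): [88, 37, 99, 86, 19]
dequeue(): [37, 99, 86, 19]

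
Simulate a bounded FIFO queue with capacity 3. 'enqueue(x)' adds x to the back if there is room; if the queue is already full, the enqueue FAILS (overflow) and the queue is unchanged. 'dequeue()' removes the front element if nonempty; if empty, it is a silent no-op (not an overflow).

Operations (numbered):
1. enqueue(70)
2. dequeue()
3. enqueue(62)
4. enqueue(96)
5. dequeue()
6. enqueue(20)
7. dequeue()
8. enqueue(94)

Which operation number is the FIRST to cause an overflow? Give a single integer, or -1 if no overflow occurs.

1. enqueue(70): size=1
2. dequeue(): size=0
3. enqueue(62): size=1
4. enqueue(96): size=2
5. dequeue(): size=1
6. enqueue(20): size=2
7. dequeue(): size=1
8. enqueue(94): size=2

Answer: -1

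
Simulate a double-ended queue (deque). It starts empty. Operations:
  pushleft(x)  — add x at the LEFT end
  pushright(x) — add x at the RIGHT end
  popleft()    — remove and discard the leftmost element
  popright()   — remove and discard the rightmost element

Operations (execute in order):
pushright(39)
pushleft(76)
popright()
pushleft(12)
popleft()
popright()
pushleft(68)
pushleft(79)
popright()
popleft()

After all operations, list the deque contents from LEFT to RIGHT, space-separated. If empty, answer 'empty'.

pushright(39): [39]
pushleft(76): [76, 39]
popright(): [76]
pushleft(12): [12, 76]
popleft(): [76]
popright(): []
pushleft(68): [68]
pushleft(79): [79, 68]
popright(): [79]
popleft(): []

Answer: empty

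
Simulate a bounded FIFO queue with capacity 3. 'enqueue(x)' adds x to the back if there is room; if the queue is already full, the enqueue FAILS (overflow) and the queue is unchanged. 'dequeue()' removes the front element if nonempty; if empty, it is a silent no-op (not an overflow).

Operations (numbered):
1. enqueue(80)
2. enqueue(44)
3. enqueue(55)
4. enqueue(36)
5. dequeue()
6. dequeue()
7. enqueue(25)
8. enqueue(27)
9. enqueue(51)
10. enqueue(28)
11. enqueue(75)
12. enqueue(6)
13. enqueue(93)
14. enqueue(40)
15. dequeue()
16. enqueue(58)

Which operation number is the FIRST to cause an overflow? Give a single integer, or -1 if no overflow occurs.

1. enqueue(80): size=1
2. enqueue(44): size=2
3. enqueue(55): size=3
4. enqueue(36): size=3=cap → OVERFLOW (fail)
5. dequeue(): size=2
6. dequeue(): size=1
7. enqueue(25): size=2
8. enqueue(27): size=3
9. enqueue(51): size=3=cap → OVERFLOW (fail)
10. enqueue(28): size=3=cap → OVERFLOW (fail)
11. enqueue(75): size=3=cap → OVERFLOW (fail)
12. enqueue(6): size=3=cap → OVERFLOW (fail)
13. enqueue(93): size=3=cap → OVERFLOW (fail)
14. enqueue(40): size=3=cap → OVERFLOW (fail)
15. dequeue(): size=2
16. enqueue(58): size=3

Answer: 4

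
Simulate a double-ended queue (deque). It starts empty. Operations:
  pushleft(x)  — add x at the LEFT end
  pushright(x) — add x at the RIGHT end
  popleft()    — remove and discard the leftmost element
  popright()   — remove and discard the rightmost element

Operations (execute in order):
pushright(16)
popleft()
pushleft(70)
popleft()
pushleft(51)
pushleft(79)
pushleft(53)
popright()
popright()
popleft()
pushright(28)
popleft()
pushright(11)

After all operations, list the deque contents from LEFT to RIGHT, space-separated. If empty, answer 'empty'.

pushright(16): [16]
popleft(): []
pushleft(70): [70]
popleft(): []
pushleft(51): [51]
pushleft(79): [79, 51]
pushleft(53): [53, 79, 51]
popright(): [53, 79]
popright(): [53]
popleft(): []
pushright(28): [28]
popleft(): []
pushright(11): [11]

Answer: 11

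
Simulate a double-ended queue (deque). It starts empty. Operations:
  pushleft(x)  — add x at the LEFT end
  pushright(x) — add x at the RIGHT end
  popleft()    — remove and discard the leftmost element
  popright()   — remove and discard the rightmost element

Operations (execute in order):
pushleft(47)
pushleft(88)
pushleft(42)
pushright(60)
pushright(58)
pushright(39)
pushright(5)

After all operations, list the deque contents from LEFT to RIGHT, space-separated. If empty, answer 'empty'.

Answer: 42 88 47 60 58 39 5

Derivation:
pushleft(47): [47]
pushleft(88): [88, 47]
pushleft(42): [42, 88, 47]
pushright(60): [42, 88, 47, 60]
pushright(58): [42, 88, 47, 60, 58]
pushright(39): [42, 88, 47, 60, 58, 39]
pushright(5): [42, 88, 47, 60, 58, 39, 5]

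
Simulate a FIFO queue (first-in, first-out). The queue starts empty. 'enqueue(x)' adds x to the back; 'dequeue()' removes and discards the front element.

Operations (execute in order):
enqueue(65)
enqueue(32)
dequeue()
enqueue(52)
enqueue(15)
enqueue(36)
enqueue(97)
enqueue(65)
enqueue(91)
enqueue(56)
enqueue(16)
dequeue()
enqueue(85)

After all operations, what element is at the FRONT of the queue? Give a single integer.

Answer: 52

Derivation:
enqueue(65): queue = [65]
enqueue(32): queue = [65, 32]
dequeue(): queue = [32]
enqueue(52): queue = [32, 52]
enqueue(15): queue = [32, 52, 15]
enqueue(36): queue = [32, 52, 15, 36]
enqueue(97): queue = [32, 52, 15, 36, 97]
enqueue(65): queue = [32, 52, 15, 36, 97, 65]
enqueue(91): queue = [32, 52, 15, 36, 97, 65, 91]
enqueue(56): queue = [32, 52, 15, 36, 97, 65, 91, 56]
enqueue(16): queue = [32, 52, 15, 36, 97, 65, 91, 56, 16]
dequeue(): queue = [52, 15, 36, 97, 65, 91, 56, 16]
enqueue(85): queue = [52, 15, 36, 97, 65, 91, 56, 16, 85]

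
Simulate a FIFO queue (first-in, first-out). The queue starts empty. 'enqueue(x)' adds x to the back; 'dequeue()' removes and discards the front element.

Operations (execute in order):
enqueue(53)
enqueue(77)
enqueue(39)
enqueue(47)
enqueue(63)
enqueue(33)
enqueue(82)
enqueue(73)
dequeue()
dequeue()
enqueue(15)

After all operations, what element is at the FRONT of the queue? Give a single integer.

enqueue(53): queue = [53]
enqueue(77): queue = [53, 77]
enqueue(39): queue = [53, 77, 39]
enqueue(47): queue = [53, 77, 39, 47]
enqueue(63): queue = [53, 77, 39, 47, 63]
enqueue(33): queue = [53, 77, 39, 47, 63, 33]
enqueue(82): queue = [53, 77, 39, 47, 63, 33, 82]
enqueue(73): queue = [53, 77, 39, 47, 63, 33, 82, 73]
dequeue(): queue = [77, 39, 47, 63, 33, 82, 73]
dequeue(): queue = [39, 47, 63, 33, 82, 73]
enqueue(15): queue = [39, 47, 63, 33, 82, 73, 15]

Answer: 39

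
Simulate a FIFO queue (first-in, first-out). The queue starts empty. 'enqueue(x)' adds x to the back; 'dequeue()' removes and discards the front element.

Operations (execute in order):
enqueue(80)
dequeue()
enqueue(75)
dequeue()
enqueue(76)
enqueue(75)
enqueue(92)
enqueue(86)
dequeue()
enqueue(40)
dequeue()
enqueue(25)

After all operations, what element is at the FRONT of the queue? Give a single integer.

Answer: 92

Derivation:
enqueue(80): queue = [80]
dequeue(): queue = []
enqueue(75): queue = [75]
dequeue(): queue = []
enqueue(76): queue = [76]
enqueue(75): queue = [76, 75]
enqueue(92): queue = [76, 75, 92]
enqueue(86): queue = [76, 75, 92, 86]
dequeue(): queue = [75, 92, 86]
enqueue(40): queue = [75, 92, 86, 40]
dequeue(): queue = [92, 86, 40]
enqueue(25): queue = [92, 86, 40, 25]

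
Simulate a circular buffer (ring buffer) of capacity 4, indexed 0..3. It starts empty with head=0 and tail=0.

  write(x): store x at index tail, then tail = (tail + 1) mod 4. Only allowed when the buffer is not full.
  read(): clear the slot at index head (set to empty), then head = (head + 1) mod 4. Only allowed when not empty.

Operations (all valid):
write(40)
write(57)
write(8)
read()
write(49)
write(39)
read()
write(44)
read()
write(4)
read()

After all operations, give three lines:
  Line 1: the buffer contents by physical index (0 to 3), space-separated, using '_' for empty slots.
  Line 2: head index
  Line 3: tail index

write(40): buf=[40 _ _ _], head=0, tail=1, size=1
write(57): buf=[40 57 _ _], head=0, tail=2, size=2
write(8): buf=[40 57 8 _], head=0, tail=3, size=3
read(): buf=[_ 57 8 _], head=1, tail=3, size=2
write(49): buf=[_ 57 8 49], head=1, tail=0, size=3
write(39): buf=[39 57 8 49], head=1, tail=1, size=4
read(): buf=[39 _ 8 49], head=2, tail=1, size=3
write(44): buf=[39 44 8 49], head=2, tail=2, size=4
read(): buf=[39 44 _ 49], head=3, tail=2, size=3
write(4): buf=[39 44 4 49], head=3, tail=3, size=4
read(): buf=[39 44 4 _], head=0, tail=3, size=3

Answer: 39 44 4 _
0
3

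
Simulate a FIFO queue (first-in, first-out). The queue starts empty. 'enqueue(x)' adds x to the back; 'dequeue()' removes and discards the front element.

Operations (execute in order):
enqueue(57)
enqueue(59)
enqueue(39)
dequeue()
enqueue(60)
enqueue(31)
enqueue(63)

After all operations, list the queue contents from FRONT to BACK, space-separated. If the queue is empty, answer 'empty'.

enqueue(57): [57]
enqueue(59): [57, 59]
enqueue(39): [57, 59, 39]
dequeue(): [59, 39]
enqueue(60): [59, 39, 60]
enqueue(31): [59, 39, 60, 31]
enqueue(63): [59, 39, 60, 31, 63]

Answer: 59 39 60 31 63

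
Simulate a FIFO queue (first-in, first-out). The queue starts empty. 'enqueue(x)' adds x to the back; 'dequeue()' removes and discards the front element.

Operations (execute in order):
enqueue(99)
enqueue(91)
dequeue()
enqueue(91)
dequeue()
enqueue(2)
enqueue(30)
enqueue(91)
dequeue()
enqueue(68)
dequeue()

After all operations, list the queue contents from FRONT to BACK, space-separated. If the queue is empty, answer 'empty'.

Answer: 30 91 68

Derivation:
enqueue(99): [99]
enqueue(91): [99, 91]
dequeue(): [91]
enqueue(91): [91, 91]
dequeue(): [91]
enqueue(2): [91, 2]
enqueue(30): [91, 2, 30]
enqueue(91): [91, 2, 30, 91]
dequeue(): [2, 30, 91]
enqueue(68): [2, 30, 91, 68]
dequeue(): [30, 91, 68]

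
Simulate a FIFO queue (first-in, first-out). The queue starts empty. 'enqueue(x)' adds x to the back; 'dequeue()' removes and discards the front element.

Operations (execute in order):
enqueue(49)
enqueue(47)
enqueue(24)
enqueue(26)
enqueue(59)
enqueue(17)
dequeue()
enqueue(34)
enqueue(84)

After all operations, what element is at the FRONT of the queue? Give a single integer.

enqueue(49): queue = [49]
enqueue(47): queue = [49, 47]
enqueue(24): queue = [49, 47, 24]
enqueue(26): queue = [49, 47, 24, 26]
enqueue(59): queue = [49, 47, 24, 26, 59]
enqueue(17): queue = [49, 47, 24, 26, 59, 17]
dequeue(): queue = [47, 24, 26, 59, 17]
enqueue(34): queue = [47, 24, 26, 59, 17, 34]
enqueue(84): queue = [47, 24, 26, 59, 17, 34, 84]

Answer: 47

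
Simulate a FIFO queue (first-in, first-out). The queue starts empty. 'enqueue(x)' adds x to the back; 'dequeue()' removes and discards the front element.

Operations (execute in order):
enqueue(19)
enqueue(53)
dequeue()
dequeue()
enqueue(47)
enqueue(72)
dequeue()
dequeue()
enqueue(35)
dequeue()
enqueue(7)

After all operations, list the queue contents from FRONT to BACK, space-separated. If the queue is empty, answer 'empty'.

enqueue(19): [19]
enqueue(53): [19, 53]
dequeue(): [53]
dequeue(): []
enqueue(47): [47]
enqueue(72): [47, 72]
dequeue(): [72]
dequeue(): []
enqueue(35): [35]
dequeue(): []
enqueue(7): [7]

Answer: 7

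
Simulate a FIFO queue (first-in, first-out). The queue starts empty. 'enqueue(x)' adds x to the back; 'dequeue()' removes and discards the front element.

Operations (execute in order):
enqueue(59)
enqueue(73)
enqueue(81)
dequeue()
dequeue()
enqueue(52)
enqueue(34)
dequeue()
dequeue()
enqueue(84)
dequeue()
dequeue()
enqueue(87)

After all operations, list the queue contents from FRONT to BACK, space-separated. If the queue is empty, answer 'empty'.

enqueue(59): [59]
enqueue(73): [59, 73]
enqueue(81): [59, 73, 81]
dequeue(): [73, 81]
dequeue(): [81]
enqueue(52): [81, 52]
enqueue(34): [81, 52, 34]
dequeue(): [52, 34]
dequeue(): [34]
enqueue(84): [34, 84]
dequeue(): [84]
dequeue(): []
enqueue(87): [87]

Answer: 87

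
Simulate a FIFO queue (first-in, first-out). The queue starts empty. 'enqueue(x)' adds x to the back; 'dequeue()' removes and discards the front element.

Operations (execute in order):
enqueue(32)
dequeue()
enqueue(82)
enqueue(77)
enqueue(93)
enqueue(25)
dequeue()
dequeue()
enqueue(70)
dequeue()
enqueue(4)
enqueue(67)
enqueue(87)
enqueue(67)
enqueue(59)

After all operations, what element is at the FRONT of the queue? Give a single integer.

enqueue(32): queue = [32]
dequeue(): queue = []
enqueue(82): queue = [82]
enqueue(77): queue = [82, 77]
enqueue(93): queue = [82, 77, 93]
enqueue(25): queue = [82, 77, 93, 25]
dequeue(): queue = [77, 93, 25]
dequeue(): queue = [93, 25]
enqueue(70): queue = [93, 25, 70]
dequeue(): queue = [25, 70]
enqueue(4): queue = [25, 70, 4]
enqueue(67): queue = [25, 70, 4, 67]
enqueue(87): queue = [25, 70, 4, 67, 87]
enqueue(67): queue = [25, 70, 4, 67, 87, 67]
enqueue(59): queue = [25, 70, 4, 67, 87, 67, 59]

Answer: 25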